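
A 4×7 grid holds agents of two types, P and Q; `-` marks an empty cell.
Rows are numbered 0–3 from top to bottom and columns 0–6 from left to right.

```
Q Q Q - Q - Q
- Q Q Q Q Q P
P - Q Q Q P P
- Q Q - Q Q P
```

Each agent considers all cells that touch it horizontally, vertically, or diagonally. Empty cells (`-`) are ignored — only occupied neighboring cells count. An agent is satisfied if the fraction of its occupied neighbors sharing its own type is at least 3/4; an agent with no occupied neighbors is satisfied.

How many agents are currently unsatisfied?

9

(0,0)Q 2/2 ok
(0,1)Q 4/4 ok
(0,2)Q 4/4 ok
(0,4)Q 3/3 ok
(0,6)Q 1/2 unhappy
(1,1)Q 5/6 ok
(1,2)Q 6/6 ok
(1,3)Q 7/7 ok
(1,4)Q 5/6 ok
(1,5)Q 4/7 unhappy
(1,6)P 2/4 unhappy
(2,0)P 0/2 unhappy
(2,2)Q 6/6 ok
(2,3)Q 7/7 ok
(2,4)Q 6/7 ok
(2,5)P 3/8 unhappy
(2,6)P 3/5 unhappy
(3,1)Q 2/3 unhappy
(3,2)Q 3/3 ok
(3,4)Q 3/4 ok
(3,5)Q 2/5 unhappy
(3,6)P 2/3 unhappy
Unsatisfied: (0,6), (1,5), (1,6), (2,0), (2,5), (2,6), (3,1), (3,5), (3,6) — 9 in total.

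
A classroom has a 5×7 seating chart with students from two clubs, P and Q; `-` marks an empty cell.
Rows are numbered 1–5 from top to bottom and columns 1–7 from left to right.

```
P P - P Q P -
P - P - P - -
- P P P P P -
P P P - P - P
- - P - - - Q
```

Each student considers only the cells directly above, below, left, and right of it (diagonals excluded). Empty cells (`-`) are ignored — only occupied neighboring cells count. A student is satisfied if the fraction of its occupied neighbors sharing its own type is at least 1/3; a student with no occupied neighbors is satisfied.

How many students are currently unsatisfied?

5

(1,1)P 2/2 ok
(1,2)P 1/1 ok
(1,4)P 0/1 unhappy
(1,5)Q 0/3 unhappy
(1,6)P 0/1 unhappy
(2,1)P 1/1 ok
(2,3)P 1/1 ok
(2,5)P 1/2 ok
(3,2)P 2/2 ok
(3,3)P 4/4 ok
(3,4)P 2/2 ok
(3,5)P 4/4 ok
(3,6)P 1/1 ok
(4,1)P 1/1 ok
(4,2)P 3/3 ok
(4,3)P 3/3 ok
(4,5)P 1/1 ok
(4,7)P 0/1 unhappy
(5,3)P 1/1 ok
(5,7)Q 0/1 unhappy
Unsatisfied: (1,4), (1,5), (1,6), (4,7), (5,7) — 5 in total.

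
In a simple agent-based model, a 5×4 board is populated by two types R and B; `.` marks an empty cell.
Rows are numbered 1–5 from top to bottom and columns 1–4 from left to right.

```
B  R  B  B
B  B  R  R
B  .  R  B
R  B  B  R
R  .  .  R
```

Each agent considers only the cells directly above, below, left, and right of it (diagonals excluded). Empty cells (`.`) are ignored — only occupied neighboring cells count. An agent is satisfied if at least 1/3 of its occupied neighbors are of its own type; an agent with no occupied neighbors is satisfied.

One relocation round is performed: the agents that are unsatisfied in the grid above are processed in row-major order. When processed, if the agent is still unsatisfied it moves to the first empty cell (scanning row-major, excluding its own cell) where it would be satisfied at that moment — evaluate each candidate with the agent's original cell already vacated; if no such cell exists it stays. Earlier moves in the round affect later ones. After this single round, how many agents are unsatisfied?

0

Initially unsatisfied (in order): (1,2), (3,4).
  (1,2) → (5,2).
  (3,4) → (1,2).
Resulting grid:
B B B B
B B R R
B . R .
R B B R
R R . R
All satisfied now.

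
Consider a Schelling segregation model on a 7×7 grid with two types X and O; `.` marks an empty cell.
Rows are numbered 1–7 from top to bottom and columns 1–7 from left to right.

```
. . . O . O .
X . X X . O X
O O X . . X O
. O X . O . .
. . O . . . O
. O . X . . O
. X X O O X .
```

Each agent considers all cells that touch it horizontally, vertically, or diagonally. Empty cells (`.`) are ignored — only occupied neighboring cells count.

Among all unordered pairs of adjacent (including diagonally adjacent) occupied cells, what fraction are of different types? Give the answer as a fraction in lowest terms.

3/5

Scan each occupied cell's neighbors to the right and below (and the two forward diagonals) so each pair is counted once.
From row 1: 3 unlike of 4 pairs (running 3/4).
From row 2: 6 unlike of 11 pairs (running 9/15).
From row 3: 5 unlike of 9 pairs (running 14/24).
From row 4: 2 unlike of 3 pairs (running 16/27).
From row 5: 1 unlike of 3 pairs (running 17/30).
From row 6: 5 unlike of 6 pairs (running 22/36).
From row 7: 2 unlike of 4 pairs (running 24/40).
Total adjacent occupied pairs: 40; unlike-type pairs: 24.
24/40 reduces to 3/5.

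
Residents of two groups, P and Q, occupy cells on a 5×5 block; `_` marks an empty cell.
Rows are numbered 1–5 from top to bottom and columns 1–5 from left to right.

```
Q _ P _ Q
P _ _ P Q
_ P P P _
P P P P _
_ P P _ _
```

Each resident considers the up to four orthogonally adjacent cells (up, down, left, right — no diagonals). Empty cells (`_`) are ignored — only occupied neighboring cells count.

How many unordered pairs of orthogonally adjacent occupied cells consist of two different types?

2

Scan each occupied cell's neighbors to the right and below so each pair is counted once.
From row 1: 1 unlike of 2 pairs (running 1/2).
From row 2: 1 unlike of 2 pairs (running 2/4).
From row 3: 0 unlike of 5 pairs (running 2/9).
From row 4: 0 unlike of 5 pairs (running 2/14).
From row 5: 0 unlike of 1 pairs (running 2/15).
Total adjacent occupied pairs: 15; unlike-type pairs: 2.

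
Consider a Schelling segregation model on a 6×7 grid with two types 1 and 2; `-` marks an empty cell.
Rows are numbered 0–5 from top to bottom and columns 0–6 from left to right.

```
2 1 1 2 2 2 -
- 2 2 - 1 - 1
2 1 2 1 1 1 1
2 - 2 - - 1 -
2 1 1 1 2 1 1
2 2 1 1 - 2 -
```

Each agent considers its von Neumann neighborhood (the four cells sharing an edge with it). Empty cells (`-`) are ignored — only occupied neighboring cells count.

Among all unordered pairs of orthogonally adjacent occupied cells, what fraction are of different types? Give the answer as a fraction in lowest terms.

16/39

Scan each occupied cell's neighbors to the right and below so each pair is counted once.
Row 0: 2(0,0)–1(0,1)≠ 1(0,1)–1(0,2)= 1(0,1)–2(1,1)≠ 1(0,2)–2(0,3)≠ 1(0,2)–2(1,2)≠ 2(0,3)–2(0,4)= 2(0,4)–2(0,5)= 2(0,4)–1(1,4)≠  → 5/8 unlike.
Row 1: 2(1,1)–2(1,2)= 2(1,1)–1(2,1)≠ 2(1,2)–2(2,2)= 1(1,4)–1(2,4)= 1(1,6)–1(2,6)=  → 1/5 unlike.
Row 2: 2(2,0)–1(2,1)≠ 2(2,0)–2(3,0)= 1(2,1)–2(2,2)≠ 2(2,2)–1(2,3)≠ 2(2,2)–2(3,2)= 1(2,3)–1(2,4)= 1(2,4)–1(2,5)= 1(2,5)–1(2,6)= 1(2,5)–1(3,5)=  → 3/9 unlike.
Row 3: 2(3,0)–2(4,0)= 2(3,2)–1(4,2)≠ 1(3,5)–1(4,5)=  → 1/3 unlike.
Row 4: 2(4,0)–1(4,1)≠ 2(4,0)–2(5,0)= 1(4,1)–1(4,2)= 1(4,1)–2(5,1)≠ 1(4,2)–1(4,3)= 1(4,2)–1(5,2)= 1(4,3)–2(4,4)≠ 1(4,3)–1(5,3)= 2(4,4)–1(4,5)≠ 1(4,5)–1(4,6)= 1(4,5)–2(5,5)≠  → 5/11 unlike.
Row 5: 2(5,0)–2(5,1)= 2(5,1)–1(5,2)≠ 1(5,2)–1(5,3)=  → 1/3 unlike.
Total adjacent occupied pairs: 39; unlike-type pairs: 16.
16/39 is already in lowest terms.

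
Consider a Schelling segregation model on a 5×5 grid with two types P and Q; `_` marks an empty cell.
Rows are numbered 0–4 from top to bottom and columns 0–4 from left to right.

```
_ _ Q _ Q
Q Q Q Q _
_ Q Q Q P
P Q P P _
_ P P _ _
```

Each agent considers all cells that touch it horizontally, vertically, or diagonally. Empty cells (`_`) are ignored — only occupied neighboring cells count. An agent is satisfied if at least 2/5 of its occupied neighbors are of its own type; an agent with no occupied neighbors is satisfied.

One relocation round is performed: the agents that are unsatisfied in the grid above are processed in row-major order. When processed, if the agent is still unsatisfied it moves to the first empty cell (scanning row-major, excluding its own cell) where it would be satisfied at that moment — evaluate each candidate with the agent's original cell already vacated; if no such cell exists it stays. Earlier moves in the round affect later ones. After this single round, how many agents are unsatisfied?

Initially unsatisfied (in order): (2,4), (3,0), (3,1).
  (2,4) → (3,4).
  (3,0) → (2,4).
  (3,1): now satisfied by earlier moves; stays.
Resulting grid:
_ _ Q _ Q
Q Q Q Q _
_ Q Q Q P
_ Q P P P
_ P P _ _
All satisfied now.

0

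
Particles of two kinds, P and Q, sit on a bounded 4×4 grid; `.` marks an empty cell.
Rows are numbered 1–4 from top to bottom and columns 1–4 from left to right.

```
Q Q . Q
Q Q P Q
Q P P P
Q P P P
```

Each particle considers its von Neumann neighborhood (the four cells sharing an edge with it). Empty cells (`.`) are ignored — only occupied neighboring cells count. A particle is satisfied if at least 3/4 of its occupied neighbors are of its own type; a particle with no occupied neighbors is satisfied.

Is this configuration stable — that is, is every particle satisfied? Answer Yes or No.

No

(1,1)Q 2/2 satisfied
(1,2)Q 2/2 satisfied
(1,4)Q 1/1 satisfied
(2,1)Q 3/3 satisfied
(2,2)Q 2/4 not
(2,3)P 1/3 not
(2,4)Q 1/3 not
(3,1)Q 2/3 not
(3,2)P 2/4 not
(3,3)P 4/4 satisfied
(3,4)P 2/3 not
(4,1)Q 1/2 not
(4,2)P 2/3 not
(4,3)P 3/3 satisfied
(4,4)P 2/2 satisfied
For instance (2,2) has only 2/4 same-type neighbors, below 3/4.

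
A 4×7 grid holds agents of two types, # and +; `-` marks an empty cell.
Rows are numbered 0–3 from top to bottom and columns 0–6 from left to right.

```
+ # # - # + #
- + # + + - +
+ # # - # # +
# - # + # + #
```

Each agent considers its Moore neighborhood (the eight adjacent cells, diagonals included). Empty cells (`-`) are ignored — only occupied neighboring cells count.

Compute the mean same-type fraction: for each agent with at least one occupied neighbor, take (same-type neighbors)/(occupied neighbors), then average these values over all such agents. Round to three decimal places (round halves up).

0.390

(0,0)+ 1/2
(0,1)# 2/4
(0,2)# 2/4
(0,4)# 0/3
(0,5)+ 2/4
(0,6)# 0/2
(1,1)+ 2/7
(1,2)# 4/6
(1,3)+ 1/6
(1,4)+ 2/5
(1,6)+ 2/4
(2,0)+ 1/3
(2,1)# 4/6
(2,2)# 3/6
(2,4)# 2/6
(2,5)# 3/7
(2,6)+ 2/4
(3,0)# 1/2
(3,2)# 2/3
(3,3)+ 0/4
(3,4)# 2/4
(3,5)+ 1/5
(3,6)# 1/3
Sum over 23 agents: 1/2 + 2/4 + 2/4 + 0/3 + 2/4 + 0/2 + 2/7 + 4/6 + 1/6 + 2/5 + 2/4 + 1/3 + 4/6 + 3/6 + 2/6 + 3/7 + 2/4 + 1/2 + 2/3 + 0/4 + 2/4 + 1/5 + 1/3 = 943/105; mean = 943/105 ÷ 23 = 41/105 = 0.390476… → 0.390.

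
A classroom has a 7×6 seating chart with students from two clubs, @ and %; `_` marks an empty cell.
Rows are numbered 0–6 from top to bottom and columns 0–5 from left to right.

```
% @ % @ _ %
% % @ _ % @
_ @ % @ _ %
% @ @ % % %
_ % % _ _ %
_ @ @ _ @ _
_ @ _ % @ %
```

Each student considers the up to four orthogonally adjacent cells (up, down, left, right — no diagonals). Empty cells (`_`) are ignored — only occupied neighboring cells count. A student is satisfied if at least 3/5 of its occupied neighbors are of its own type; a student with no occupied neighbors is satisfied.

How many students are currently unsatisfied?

23

Row 0: (0,0)% 1/2 not · (0,1)@ 0/3 not · (0,2)% 0/3 not · (0,3)@ 0/1 not · (0,5)% 0/1 not
Row 1: (1,0)% 2/2 satisfied · (1,1)% 1/4 not · (1,2)@ 0/3 not · (1,4)% 0/1 not · (1,5)@ 0/3 not
Row 2: (2,1)@ 1/3 not · (2,2)% 0/4 not · (2,3)@ 0/2 not · (2,5)% 1/2 not
Row 3: (3,0)% 0/1 not · (3,1)@ 2/4 not · (3,2)@ 1/4 not · (3,3)% 1/3 not · (3,4)% 2/2 satisfied · (3,5)% 3/3 satisfied
Row 4: (4,1)% 1/3 not · (4,2)% 1/3 not · (4,5)% 1/1 satisfied
Row 5: (5,1)@ 2/3 satisfied · (5,2)@ 1/2 not · (5,4)@ 1/1 satisfied
Row 6: (6,1)@ 1/1 satisfied · (6,3)% 0/1 not · (6,4)@ 1/3 not · (6,5)% 0/1 not
Unsatisfied: (0,0), (0,1), (0,2), (0,3), (0,5), (1,1), (1,2), (1,4), (1,5), (2,1), (2,2), (2,3), (2,5), (3,0), (3,1), (3,2), (3,3), (4,1), (4,2), (5,2), (6,3), (6,4), (6,5) — 23 in total.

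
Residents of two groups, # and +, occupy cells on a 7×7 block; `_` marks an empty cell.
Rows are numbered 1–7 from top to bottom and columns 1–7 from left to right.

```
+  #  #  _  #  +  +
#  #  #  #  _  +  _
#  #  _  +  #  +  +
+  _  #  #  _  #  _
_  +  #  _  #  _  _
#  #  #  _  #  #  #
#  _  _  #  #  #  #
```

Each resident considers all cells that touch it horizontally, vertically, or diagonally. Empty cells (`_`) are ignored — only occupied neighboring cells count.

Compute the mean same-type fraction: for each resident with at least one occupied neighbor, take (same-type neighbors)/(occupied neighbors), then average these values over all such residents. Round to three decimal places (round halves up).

0.726

(1,1)+ 0/3
(1,2)# 4/5
(1,3)# 4/4
(1,5)# 1/3
(1,6)+ 2/3
(1,7)+ 2/2
(2,1)# 4/5
(2,2)# 6/7
(2,3)# 5/6
(2,4)# 4/5
(2,6)+ 4/6
(3,1)# 3/4
(3,2)# 5/6
(3,4)+ 0/5
(3,5)# 3/6
(3,6)+ 2/4
(3,7)+ 2/3
(4,1)+ 1/3
(4,3)# 3/5
(4,4)# 4/5
(4,6)# 2/4
(5,2)+ 1/6
(5,3)# 4/5
(5,5)# 4/4
(6,1)# 2/3
(6,2)# 4/5
(6,3)# 3/4
(6,5)# 5/5
(6,6)# 6/6
(6,7)# 3/3
(7,1)# 2/2
(7,4)# 3/3
(7,5)# 4/4
(7,6)# 5/5
(7,7)# 3/3
Sum over 35 residents: 0/3 + 4/5 + 4/4 + 1/3 + 2/3 + 2/2 + 4/5 + 6/7 + 5/6 + 4/5 + 4/6 + 3/4 + 5/6 + 0/5 + 3/6 + 2/4 + 2/3 + 1/3 + 3/5 + 4/5 + 2/4 + 1/6 + 4/5 + 4/4 + 2/3 + 4/5 + 3/4 + 5/5 + 6/6 + 3/3 + 2/2 + 3/3 + 4/4 + 5/5 + 3/3 = 5339/210; mean = 5339/210 ÷ 35 = 5339/7350 = 0.726394… → 0.726.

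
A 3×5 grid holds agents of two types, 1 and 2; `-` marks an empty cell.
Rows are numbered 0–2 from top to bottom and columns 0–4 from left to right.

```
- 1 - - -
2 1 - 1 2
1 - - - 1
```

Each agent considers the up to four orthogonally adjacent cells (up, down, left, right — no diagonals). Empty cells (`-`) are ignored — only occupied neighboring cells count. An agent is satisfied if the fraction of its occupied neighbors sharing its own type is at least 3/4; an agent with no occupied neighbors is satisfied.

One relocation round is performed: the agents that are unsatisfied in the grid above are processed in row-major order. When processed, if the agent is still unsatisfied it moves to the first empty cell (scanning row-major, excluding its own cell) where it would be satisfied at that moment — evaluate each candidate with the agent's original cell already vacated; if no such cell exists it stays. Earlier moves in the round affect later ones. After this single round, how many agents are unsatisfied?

Initially unsatisfied (in order): (1,0), (1,1), (1,3), (1,4), (2,0), (2,4).
  (1,0) → (0,4).
  (1,1): now satisfied by earlier moves; stays.
  (1,3) → (0,0).
  (1,4) → (0,3).
  (2,0): now satisfied by earlier moves; stays.
  (2,4): now satisfied by earlier moves; stays.
Resulting grid:
1 1 - 2 2
- 1 - - -
1 - - - 1
All satisfied now.

0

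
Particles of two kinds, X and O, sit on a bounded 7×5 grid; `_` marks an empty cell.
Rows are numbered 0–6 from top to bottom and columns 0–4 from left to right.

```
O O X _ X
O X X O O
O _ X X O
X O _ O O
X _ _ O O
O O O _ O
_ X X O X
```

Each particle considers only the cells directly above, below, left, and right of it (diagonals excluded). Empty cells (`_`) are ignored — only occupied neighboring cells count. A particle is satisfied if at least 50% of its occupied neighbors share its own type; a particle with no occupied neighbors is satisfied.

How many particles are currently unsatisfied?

Row 0: (0,0)O 2/2 satisfied · (0,1)O 1/3 not · (0,2)X 1/2 satisfied · (0,4)X 0/1 not
Row 1: (1,0)O 2/3 satisfied · (1,1)X 1/3 not · (1,2)X 3/4 satisfied · (1,3)O 1/3 not · (1,4)O 2/3 satisfied
Row 2: (2,0)O 1/2 satisfied · (2,2)X 2/2 satisfied · (2,3)X 1/4 not · (2,4)O 2/3 satisfied
Row 3: (3,0)X 1/3 not · (3,1)O 0/1 not · (3,3)O 2/3 satisfied · (3,4)O 3/3 satisfied
Row 4: (4,0)X 1/2 satisfied · (4,3)O 2/2 satisfied · (4,4)O 3/3 satisfied
Row 5: (5,0)O 1/2 satisfied · (5,1)O 2/3 satisfied · (5,2)O 1/2 satisfied · (5,4)O 1/2 satisfied
Row 6: (6,1)X 1/2 satisfied · (6,2)X 1/3 not · (6,3)O 0/2 not · (6,4)X 0/2 not
Unsatisfied: (0,1), (0,4), (1,1), (1,3), (2,3), (3,0), (3,1), (6,2), (6,3), (6,4) — 10 in total.

10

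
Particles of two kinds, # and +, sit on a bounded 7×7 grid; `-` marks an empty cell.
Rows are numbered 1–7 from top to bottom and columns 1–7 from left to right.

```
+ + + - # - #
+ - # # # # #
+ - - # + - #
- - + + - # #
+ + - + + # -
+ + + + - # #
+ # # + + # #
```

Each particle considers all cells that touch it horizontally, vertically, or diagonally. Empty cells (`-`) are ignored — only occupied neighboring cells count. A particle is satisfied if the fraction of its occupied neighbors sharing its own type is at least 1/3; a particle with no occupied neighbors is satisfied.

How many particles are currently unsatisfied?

Row 1: (1,1)+ 2/2 satisfied · (1,2)+ 3/4 satisfied · (1,3)+ 1/3 satisfied · (1,5)# 3/3 satisfied · (1,7)# 2/2 satisfied
Row 2: (2,1)+ 3/3 satisfied · (2,3)# 2/4 satisfied · (2,4)# 4/6 satisfied · (2,5)# 4/5 satisfied · (2,6)# 5/6 satisfied · (2,7)# 3/3 satisfied
Row 3: (3,1)+ 1/1 satisfied · (3,4)# 3/6 satisfied · (3,5)+ 1/6 not · (3,7)# 4/4 satisfied
Row 4: (4,3)+ 3/4 satisfied · (4,4)+ 4/5 satisfied · (4,6)# 3/5 satisfied · (4,7)# 3/3 satisfied
Row 5: (5,1)+ 3/3 satisfied · (5,2)+ 5/5 satisfied · (5,4)+ 5/5 satisfied · (5,5)+ 3/6 satisfied · (5,6)# 4/5 satisfied
Row 6: (6,1)+ 4/5 satisfied · (6,2)+ 5/7 satisfied · (6,3)+ 5/7 satisfied · (6,4)+ 5/6 satisfied · (6,6)# 4/6 satisfied · (6,7)# 4/4 satisfied
Row 7: (7,1)+ 2/3 satisfied · (7,2)# 1/5 not · (7,3)# 1/5 not · (7,4)+ 3/4 satisfied · (7,5)+ 2/4 satisfied · (7,6)# 3/4 satisfied · (7,7)# 3/3 satisfied
Unsatisfied: (3,5), (7,2), (7,3) — 3 in total.

3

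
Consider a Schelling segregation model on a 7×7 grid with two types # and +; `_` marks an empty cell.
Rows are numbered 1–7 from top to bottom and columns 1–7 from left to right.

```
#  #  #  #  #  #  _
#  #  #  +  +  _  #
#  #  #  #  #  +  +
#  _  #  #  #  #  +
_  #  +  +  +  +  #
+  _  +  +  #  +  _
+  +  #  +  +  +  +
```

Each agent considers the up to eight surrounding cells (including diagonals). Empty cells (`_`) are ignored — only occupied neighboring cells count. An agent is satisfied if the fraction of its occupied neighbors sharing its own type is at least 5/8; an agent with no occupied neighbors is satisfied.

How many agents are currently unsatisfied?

Row 1: (1,1)# 3/3 satisfied · (1,2)# 5/5 satisfied · (1,3)# 4/5 satisfied · (1,4)# 3/5 not · (1,5)# 2/4 not · (1,6)# 2/3 satisfied
Row 2: (2,1)# 5/5 satisfied · (2,2)# 8/8 satisfied · (2,3)# 7/8 satisfied · (2,4)+ 1/8 not · (2,5)+ 2/7 not · (2,7)# 1/3 not
Row 3: (3,1)# 4/4 satisfied · (3,2)# 7/7 satisfied · (3,3)# 6/7 satisfied · (3,4)# 6/8 satisfied · (3,5)# 4/7 not · (3,6)+ 3/7 not · (3,7)+ 2/4 not
Row 4: (4,1)# 3/3 satisfied · (4,3)# 5/7 satisfied · (4,4)# 5/8 satisfied · (4,5)# 4/8 not · (4,6)# 3/8 not · (4,7)+ 3/5 not
Row 5: (5,2)# 2/5 not · (5,3)+ 3/6 not · (5,4)+ 4/8 not · (5,5)+ 4/8 not · (5,6)+ 3/7 not · (5,7)# 1/4 not
Row 6: (6,1)+ 2/3 satisfied · (6,3)+ 5/7 satisfied · (6,4)+ 6/8 satisfied · (6,5)# 0/8 not · (6,6)+ 5/7 satisfied
Row 7: (7,1)+ 2/2 satisfied · (7,2)+ 3/4 satisfied · (7,3)# 0/4 not · (7,4)+ 3/5 not · (7,5)+ 4/5 satisfied · (7,6)+ 3/4 satisfied · (7,7)+ 2/2 satisfied
Unsatisfied: (1,4), (1,5), (2,4), (2,5), (2,7), (3,5), (3,6), (3,7), (4,5), (4,6), (4,7), (5,2), (5,3), (5,4), (5,5), (5,6), (5,7), (6,5), (7,3), (7,4) — 20 in total.

20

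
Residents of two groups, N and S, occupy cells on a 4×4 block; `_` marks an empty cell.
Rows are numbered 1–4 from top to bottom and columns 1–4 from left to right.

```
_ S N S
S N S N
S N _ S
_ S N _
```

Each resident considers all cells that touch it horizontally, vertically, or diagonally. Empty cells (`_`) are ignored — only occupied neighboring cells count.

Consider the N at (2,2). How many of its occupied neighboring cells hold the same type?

2

Occupied neighbors of (2,2): (1,2)=S, (1,3)=N, (2,1)=S, (2,3)=S, (3,1)=S, (3,2)=N.
Same type (N): 2 of 6.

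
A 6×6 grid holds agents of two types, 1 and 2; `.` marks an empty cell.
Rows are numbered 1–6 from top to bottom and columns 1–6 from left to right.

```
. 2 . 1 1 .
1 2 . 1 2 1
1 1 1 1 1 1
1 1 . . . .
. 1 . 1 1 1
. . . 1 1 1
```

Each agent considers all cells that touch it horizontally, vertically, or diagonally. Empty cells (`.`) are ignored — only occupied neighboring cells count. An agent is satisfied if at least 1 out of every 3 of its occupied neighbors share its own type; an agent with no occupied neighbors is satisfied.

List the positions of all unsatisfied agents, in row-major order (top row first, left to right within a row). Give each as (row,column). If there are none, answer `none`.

(2,2), (2,5)

(1,2)2 1/2 ✓
(1,4)1 2/3 ✓
(1,5)1 3/4 ✓
(2,1)1 2/4 ✓
(2,2)2 1/5 ✗
(2,4)1 5/6 ✓
(2,5)2 0/7 ✗
(2,6)1 3/4 ✓
(3,1)1 4/5 ✓
(3,2)1 5/6 ✓
(3,3)1 4/5 ✓
(3,4)1 3/4 ✓
(3,5)1 4/5 ✓
(3,6)1 2/3 ✓
(4,1)1 4/4 ✓
(4,2)1 5/5 ✓
(5,2)1 2/2 ✓
(5,4)1 3/3 ✓
(5,5)1 5/5 ✓
(5,6)1 3/3 ✓
(6,4)1 3/3 ✓
(6,5)1 5/5 ✓
(6,6)1 3/3 ✓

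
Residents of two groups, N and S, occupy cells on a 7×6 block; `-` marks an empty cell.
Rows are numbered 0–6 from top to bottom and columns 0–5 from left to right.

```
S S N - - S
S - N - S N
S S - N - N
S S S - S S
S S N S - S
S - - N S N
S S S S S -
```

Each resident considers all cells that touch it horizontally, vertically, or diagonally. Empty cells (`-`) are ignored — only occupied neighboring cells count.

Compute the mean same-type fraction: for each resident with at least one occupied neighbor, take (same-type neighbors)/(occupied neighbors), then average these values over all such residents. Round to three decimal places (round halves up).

0.640

(0,0)S 2/2
(0,1)S 2/4
(0,2)N 1/2
(0,5)S 1/2
(1,0)S 4/4
(1,2)N 2/4
(1,4)S 1/4
(1,5)N 1/3
(2,0)S 4/4
(2,1)S 5/6
(2,3)N 1/4
(2,5)N 1/4
(3,0)S 5/5
(3,1)S 6/7
(3,2)S 4/6
(3,4)S 3/5
(3,5)S 2/3
(4,0)S 4/4
(4,1)S 5/6
(4,2)N 1/5
(4,3)S 3/5
(4,5)S 3/4
(5,0)S 4/4
(5,3)N 1/6
(5,4)S 4/6
(5,5)N 0/3
(6,0)S 2/2
(6,1)S 3/3
(6,2)S 2/3
(6,3)S 3/4
(6,4)S 2/4
Sum over 31 residents: 2/2 + 2/4 + 1/2 + 1/2 + 4/4 + 2/4 + 1/4 + 1/3 + 4/4 + 5/6 + 1/4 + 1/4 + 5/5 + 6/7 + 4/6 + 3/5 + 2/3 + 4/4 + 5/6 + 1/5 + 3/5 + 3/4 + 4/4 + 1/6 + 4/6 + 0/3 + 2/2 + 3/3 + 2/3 + 3/4 + 2/4 = 8333/420; mean = 8333/420 ÷ 31 = 8333/13020 = 0.640015… → 0.640.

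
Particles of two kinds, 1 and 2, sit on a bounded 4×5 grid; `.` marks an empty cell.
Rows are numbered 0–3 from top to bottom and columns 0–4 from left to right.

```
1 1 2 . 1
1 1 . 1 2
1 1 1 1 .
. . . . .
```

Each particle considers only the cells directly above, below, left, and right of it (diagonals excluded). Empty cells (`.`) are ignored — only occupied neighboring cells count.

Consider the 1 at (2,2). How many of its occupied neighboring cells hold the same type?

2

Occupied neighbors of (2,2): (2,1)=1, (2,3)=1.
Same type (1): 2 of 2.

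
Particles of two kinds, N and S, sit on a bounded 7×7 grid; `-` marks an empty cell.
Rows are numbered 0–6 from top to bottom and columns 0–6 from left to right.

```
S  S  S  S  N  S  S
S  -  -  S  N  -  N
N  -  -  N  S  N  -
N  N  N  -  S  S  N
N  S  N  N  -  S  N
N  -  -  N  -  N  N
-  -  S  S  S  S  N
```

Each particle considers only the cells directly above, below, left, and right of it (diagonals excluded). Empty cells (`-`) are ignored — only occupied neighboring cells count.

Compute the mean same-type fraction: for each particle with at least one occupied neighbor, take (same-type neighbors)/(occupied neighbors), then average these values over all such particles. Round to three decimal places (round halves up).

0.590

Row 0: (0,0)S 2/2 · (0,1)S 2/2 · (0,2)S 2/2 · (0,3)S 2/3 · (0,4)N 1/3 · (0,5)S 1/2 · (0,6)S 1/2
Row 1: (1,0)S 1/2 · (1,3)S 1/3 · (1,4)N 1/3 · (1,6)N 0/1
Row 2: (2,0)N 1/2 · (2,3)N 0/2 · (2,4)S 1/4 · (2,5)N 0/2
Row 3: (3,0)N 3/3 · (3,1)N 2/3 · (3,2)N 2/2 · (3,4)S 2/2 · (3,5)S 2/4 · (3,6)N 1/2
Row 4: (4,0)N 2/3 · (4,1)S 0/3 · (4,2)N 2/3 · (4,3)N 2/2 · (4,5)S 1/3 · (4,6)N 2/3
Row 5: (5,0)N 1/1 · (5,3)N 1/2 · (5,5)N 1/3 · (5,6)N 3/3
Row 6: (6,2)S 1/1 · (6,3)S 2/3 · (6,4)S 2/2 · (6,5)S 1/3 · (6,6)N 1/2
Sum over 36 particles: 2/2 + 2/2 + 2/2 + 2/3 + 1/3 + 1/2 + 1/2 + 1/2 + 1/3 + 1/3 + 0/1 + 1/2 + 0/2 + 1/4 + 0/2 + 3/3 + 2/3 + 2/2 + 2/2 + 2/4 + 1/2 + 2/3 + 0/3 + 2/3 + 2/2 + 1/3 + 2/3 + 1/1 + 1/2 + 1/3 + 3/3 + 1/1 + 2/3 + 2/2 + 1/3 + 1/2 = 85/4; mean = 85/4 ÷ 36 = 85/144 = 0.590277… → 0.590.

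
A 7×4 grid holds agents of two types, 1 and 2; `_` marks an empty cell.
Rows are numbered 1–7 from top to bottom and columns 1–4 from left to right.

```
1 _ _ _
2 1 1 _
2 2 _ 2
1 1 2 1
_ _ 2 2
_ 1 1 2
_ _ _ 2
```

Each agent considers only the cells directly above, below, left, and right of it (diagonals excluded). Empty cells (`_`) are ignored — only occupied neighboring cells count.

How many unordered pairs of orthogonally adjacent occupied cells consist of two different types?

11

Scan each occupied cell's neighbors to the right and below so each pair is counted once.
From row 1: 1 unlike of 1 pairs (running 1/1).
From row 2: 2 unlike of 4 pairs (running 3/5).
From row 3: 3 unlike of 4 pairs (running 6/9).
From row 4: 3 unlike of 5 pairs (running 9/14).
From row 5: 1 unlike of 3 pairs (running 10/17).
From row 6: 1 unlike of 3 pairs (running 11/20).
Total adjacent occupied pairs: 20; unlike-type pairs: 11.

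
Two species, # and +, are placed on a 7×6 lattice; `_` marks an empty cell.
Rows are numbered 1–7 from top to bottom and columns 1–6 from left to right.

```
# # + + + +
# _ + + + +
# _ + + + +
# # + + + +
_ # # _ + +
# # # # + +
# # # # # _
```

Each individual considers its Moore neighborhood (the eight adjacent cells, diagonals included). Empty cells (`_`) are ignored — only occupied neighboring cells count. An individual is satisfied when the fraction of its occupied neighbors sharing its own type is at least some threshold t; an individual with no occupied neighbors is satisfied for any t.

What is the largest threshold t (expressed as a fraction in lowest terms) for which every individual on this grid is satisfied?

Row 1: (1,1)# 2/2 · (1,2)# 2/4 · (1,3)+ 3/4 · (1,4)+ 5/5 · (1,5)+ 5/5 · (1,6)+ 3/3
Row 2: (2,1)# 3/3 · (2,3)+ 5/6 · (2,4)+ 8/8 · (2,5)+ 8/8 · (2,6)+ 5/5
Row 3: (3,1)# 3/3 · (3,3)+ 5/6 · (3,4)+ 8/8 · (3,5)+ 8/8 · (3,6)+ 5/5
Row 4: (4,1)# 3/3 · (4,2)# 4/6 · (4,3)+ 3/6 · (4,4)+ 6/7 · (4,5)+ 7/7 · (4,6)+ 5/5
Row 5: (5,2)# 6/7 · (5,3)# 5/7 · (5,5)+ 6/7 · (5,6)+ 5/5
Row 6: (6,1)# 4/4 · (6,2)# 7/7 · (6,3)# 7/7 · (6,4)# 5/7 · (6,5)+ 3/6 · (6,6)+ 3/4
Row 7: (7,1)# 3/3 · (7,2)# 5/5 · (7,3)# 5/5 · (7,4)# 4/5 · (7,5)# 2/4
The smallest same-type fraction is 2/4 at (1,2), which reduces to 1/2. Any threshold above that leaves this individual unsatisfied.

1/2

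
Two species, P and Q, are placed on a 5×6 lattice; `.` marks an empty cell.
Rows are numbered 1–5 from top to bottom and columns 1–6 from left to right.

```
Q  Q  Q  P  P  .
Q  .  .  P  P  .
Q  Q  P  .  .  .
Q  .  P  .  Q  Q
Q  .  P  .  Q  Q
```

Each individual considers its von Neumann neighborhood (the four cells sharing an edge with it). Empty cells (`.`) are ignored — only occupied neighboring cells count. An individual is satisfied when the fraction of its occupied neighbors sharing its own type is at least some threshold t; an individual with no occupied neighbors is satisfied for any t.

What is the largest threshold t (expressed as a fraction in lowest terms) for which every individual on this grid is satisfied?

Row 1: (1,1)Q 2/2 · (1,2)Q 2/2 · (1,3)Q 1/2 · (1,4)P 2/3 · (1,5)P 2/2
Row 2: (2,1)Q 2/2 · (2,4)P 2/2 · (2,5)P 2/2
Row 3: (3,1)Q 3/3 · (3,2)Q 1/2 · (3,3)P 1/2
Row 4: (4,1)Q 2/2 · (4,3)P 2/2 · (4,5)Q 2/2 · (4,6)Q 2/2
Row 5: (5,1)Q 1/1 · (5,3)P 1/1 · (5,5)Q 2/2 · (5,6)Q 2/2
The smallest same-type fraction is 1/2 at (1,3), which reduces to 1/2. Any threshold above that leaves this individual unsatisfied.

1/2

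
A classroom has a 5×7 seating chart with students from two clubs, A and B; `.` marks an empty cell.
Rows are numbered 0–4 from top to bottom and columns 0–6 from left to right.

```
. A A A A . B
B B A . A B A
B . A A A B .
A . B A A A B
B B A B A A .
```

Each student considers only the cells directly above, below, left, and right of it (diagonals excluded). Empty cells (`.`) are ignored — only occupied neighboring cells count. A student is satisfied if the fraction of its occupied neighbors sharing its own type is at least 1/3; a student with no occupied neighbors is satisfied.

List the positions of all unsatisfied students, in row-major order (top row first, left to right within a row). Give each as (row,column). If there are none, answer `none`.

Row 0: (0,1)A 1/2 satisfied · (0,2)A 3/3 satisfied · (0,3)A 2/2 satisfied · (0,4)A 2/2 satisfied · (0,6)B 0/1 not
Row 1: (1,0)B 2/2 satisfied · (1,1)B 1/3 satisfied · (1,2)A 2/3 satisfied · (1,4)A 2/3 satisfied · (1,5)B 1/3 satisfied · (1,6)A 0/2 not
Row 2: (2,0)B 1/2 satisfied · (2,2)A 2/3 satisfied · (2,3)A 3/3 satisfied · (2,4)A 3/4 satisfied · (2,5)B 1/3 satisfied
Row 3: (3,0)A 0/2 not · (3,2)B 0/3 not · (3,3)A 2/4 satisfied · (3,4)A 4/4 satisfied · (3,5)A 2/4 satisfied · (3,6)B 0/1 not
Row 4: (4,0)B 1/2 satisfied · (4,1)B 1/2 satisfied · (4,2)A 0/3 not · (4,3)B 0/3 not · (4,4)A 2/3 satisfied · (4,5)A 2/2 satisfied

(0,6), (1,6), (3,0), (3,2), (3,6), (4,2), (4,3)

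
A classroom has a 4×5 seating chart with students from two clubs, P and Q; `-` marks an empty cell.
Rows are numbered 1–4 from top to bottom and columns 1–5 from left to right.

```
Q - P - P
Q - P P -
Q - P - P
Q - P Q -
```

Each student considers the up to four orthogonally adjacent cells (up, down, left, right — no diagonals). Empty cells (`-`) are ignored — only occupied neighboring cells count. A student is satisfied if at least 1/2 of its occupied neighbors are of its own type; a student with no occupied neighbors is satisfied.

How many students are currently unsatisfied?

1

(1,1)Q 1/1 ok
(1,3)P 1/1 ok
(1,5)P 0/0 ok
(2,1)Q 2/2 ok
(2,3)P 3/3 ok
(2,4)P 1/1 ok
(3,1)Q 2/2 ok
(3,3)P 2/2 ok
(3,5)P 0/0 ok
(4,1)Q 1/1 ok
(4,3)P 1/2 ok
(4,4)Q 0/1 unhappy
Unsatisfied: (4,4) — 1 in total.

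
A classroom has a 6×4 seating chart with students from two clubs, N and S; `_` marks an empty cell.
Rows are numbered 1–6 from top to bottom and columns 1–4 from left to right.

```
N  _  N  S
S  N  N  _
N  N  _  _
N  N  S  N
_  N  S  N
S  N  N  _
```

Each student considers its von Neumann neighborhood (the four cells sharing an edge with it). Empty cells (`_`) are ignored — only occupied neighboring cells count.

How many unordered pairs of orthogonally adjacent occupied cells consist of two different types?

Scan each occupied cell's neighbors to the right and below so each pair is counted once.
Row 1: N(1,1)–S(2,1)≠ N(1,3)–S(1,4)≠ N(1,3)–N(2,3)=  → 2/3 unlike.
Row 2: S(2,1)–N(2,2)≠ S(2,1)–N(3,1)≠ N(2,2)–N(2,3)= N(2,2)–N(3,2)=  → 2/4 unlike.
Row 3: N(3,1)–N(3,2)= N(3,1)–N(4,1)= N(3,2)–N(4,2)=  → 0/3 unlike.
Row 4: N(4,1)–N(4,2)= N(4,2)–S(4,3)≠ N(4,2)–N(5,2)= S(4,3)–N(4,4)≠ S(4,3)–S(5,3)= N(4,4)–N(5,4)=  → 2/6 unlike.
Row 5: N(5,2)–S(5,3)≠ N(5,2)–N(6,2)= S(5,3)–N(5,4)≠ S(5,3)–N(6,3)≠  → 3/4 unlike.
Row 6: S(6,1)–N(6,2)≠ N(6,2)–N(6,3)=  → 1/2 unlike.
Total adjacent occupied pairs: 22; unlike-type pairs: 10.

10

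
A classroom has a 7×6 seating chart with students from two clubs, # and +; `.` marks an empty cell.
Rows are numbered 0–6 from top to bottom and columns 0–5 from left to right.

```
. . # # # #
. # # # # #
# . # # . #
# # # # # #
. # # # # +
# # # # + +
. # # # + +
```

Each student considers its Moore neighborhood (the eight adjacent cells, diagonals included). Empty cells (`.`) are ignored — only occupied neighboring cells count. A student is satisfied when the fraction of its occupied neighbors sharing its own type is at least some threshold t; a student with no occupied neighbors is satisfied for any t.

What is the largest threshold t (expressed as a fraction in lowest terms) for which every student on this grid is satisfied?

(0,2)# 4/4
(0,3)# 5/5
(0,4)# 5/5
(0,5)# 3/3
(1,1)# 4/4
(1,2)# 6/6
(1,3)# 7/7
(1,4)# 7/7
(1,5)# 4/4
(2,0)# 3/3
(2,2)# 7/7
(2,3)# 7/7
(2,5)# 4/4
(3,0)# 3/3
(3,1)# 6/6
(3,2)# 7/7
(3,3)# 7/7
(3,4)# 6/7
(3,5)# 3/4
(4,1)# 7/7
(4,2)# 8/8
(4,3)# 7/8
(4,4)# 5/8
(4,5)+ 2/5
(5,0)# 3/3
(5,1)# 6/6
(5,2)# 8/8
(5,3)# 6/8
(5,4)+ 4/8
(5,5)+ 4/5
(6,1)# 4/4
(6,2)# 5/5
(6,3)# 3/5
(6,4)+ 3/5
(6,5)+ 3/3
The smallest same-type fraction is 2/5 at (4,5), which reduces to 2/5. Any threshold above that leaves this student unsatisfied.

2/5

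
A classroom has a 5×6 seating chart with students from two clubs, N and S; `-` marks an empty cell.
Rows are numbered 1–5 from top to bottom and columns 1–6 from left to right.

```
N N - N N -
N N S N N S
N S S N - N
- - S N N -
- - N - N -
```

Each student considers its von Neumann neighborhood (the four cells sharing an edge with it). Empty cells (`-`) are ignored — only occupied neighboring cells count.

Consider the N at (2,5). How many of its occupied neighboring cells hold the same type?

Occupied neighbors of (2,5): (1,5)=N, (2,4)=N, (2,6)=S.
Same type (N): 2 of 3.

2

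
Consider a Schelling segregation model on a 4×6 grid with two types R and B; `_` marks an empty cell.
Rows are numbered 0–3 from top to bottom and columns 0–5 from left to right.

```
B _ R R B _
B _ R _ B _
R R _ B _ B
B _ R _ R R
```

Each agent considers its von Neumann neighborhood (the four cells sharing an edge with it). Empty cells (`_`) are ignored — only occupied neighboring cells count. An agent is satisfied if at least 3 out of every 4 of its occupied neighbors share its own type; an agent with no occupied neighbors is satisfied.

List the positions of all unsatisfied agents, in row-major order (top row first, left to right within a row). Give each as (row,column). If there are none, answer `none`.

Row 0: (0,0)B 1/1 satisfied · (0,2)R 2/2 satisfied · (0,3)R 1/2 not · (0,4)B 1/2 not
Row 1: (1,0)B 1/2 not · (1,2)R 1/1 satisfied · (1,4)B 1/1 satisfied
Row 2: (2,0)R 1/3 not · (2,1)R 1/1 satisfied · (2,3)B 0/0 satisfied · (2,5)B 0/1 not
Row 3: (3,0)B 0/1 not · (3,2)R 0/0 satisfied · (3,4)R 1/1 satisfied · (3,5)R 1/2 not

(0,3), (0,4), (1,0), (2,0), (2,5), (3,0), (3,5)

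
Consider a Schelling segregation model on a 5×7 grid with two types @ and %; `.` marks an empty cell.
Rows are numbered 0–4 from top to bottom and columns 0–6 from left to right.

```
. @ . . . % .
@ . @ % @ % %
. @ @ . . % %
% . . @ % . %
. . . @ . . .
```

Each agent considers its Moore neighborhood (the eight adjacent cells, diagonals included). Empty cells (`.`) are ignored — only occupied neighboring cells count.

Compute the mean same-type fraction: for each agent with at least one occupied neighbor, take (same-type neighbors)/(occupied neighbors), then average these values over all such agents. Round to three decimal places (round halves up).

(0,1)@ 2/2
(0,5)% 2/3
(1,0)@ 2/2
(1,2)@ 3/4
(1,3)% 0/3
(1,4)@ 0/4
(1,5)% 4/5
(1,6)% 4/4
(2,1)@ 3/4
(2,2)@ 3/4
(2,5)% 5/6
(2,6)% 4/4
(3,0)% 0/1
(3,3)@ 2/3
(3,4)% 1/3
(3,6)% 2/2
(4,3)@ 1/2
Sum over 17 agents: 2/2 + 2/3 + 2/2 + 3/4 + 0/3 + 0/4 + 4/5 + 4/4 + 3/4 + 3/4 + 5/6 + 4/4 + 0/1 + 2/3 + 1/3 + 2/2 + 1/2 = 221/20; mean = 221/20 ÷ 17 = 13/20 = 0.65 → 0.650.

0.650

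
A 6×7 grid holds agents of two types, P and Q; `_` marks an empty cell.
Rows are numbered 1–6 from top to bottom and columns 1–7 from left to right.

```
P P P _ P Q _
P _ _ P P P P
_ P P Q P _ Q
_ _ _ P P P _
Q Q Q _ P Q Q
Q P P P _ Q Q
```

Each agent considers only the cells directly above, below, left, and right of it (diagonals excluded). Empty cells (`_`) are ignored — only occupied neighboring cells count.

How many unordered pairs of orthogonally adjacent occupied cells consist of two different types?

12

Scan each occupied cell's neighbors to the right and below so each pair is counted once.
Row 1: P(1,1)–P(1,2)= P(1,1)–P(2,1)= P(1,2)–P(1,3)= P(1,5)–Q(1,6)≠ P(1,5)–P(2,5)= Q(1,6)–P(2,6)≠  → 2/6 unlike.
Row 2: P(2,4)–P(2,5)= P(2,4)–Q(3,4)≠ P(2,5)–P(2,6)= P(2,5)–P(3,5)= P(2,6)–P(2,7)= P(2,7)–Q(3,7)≠  → 2/6 unlike.
Row 3: P(3,2)–P(3,3)= P(3,3)–Q(3,4)≠ Q(3,4)–P(3,5)≠ Q(3,4)–P(4,4)≠ P(3,5)–P(4,5)=  → 3/5 unlike.
Row 4: P(4,4)–P(4,5)= P(4,5)–P(4,6)= P(4,5)–P(5,5)= P(4,6)–Q(5,6)≠  → 1/4 unlike.
Row 5: Q(5,1)–Q(5,2)= Q(5,1)–Q(6,1)= Q(5,2)–Q(5,3)= Q(5,2)–P(6,2)≠ Q(5,3)–P(6,3)≠ P(5,5)–Q(5,6)≠ Q(5,6)–Q(5,7)= Q(5,6)–Q(6,6)= Q(5,7)–Q(6,7)=  → 3/9 unlike.
Row 6: Q(6,1)–P(6,2)≠ P(6,2)–P(6,3)= P(6,3)–P(6,4)= Q(6,6)–Q(6,7)=  → 1/4 unlike.
Total adjacent occupied pairs: 34; unlike-type pairs: 12.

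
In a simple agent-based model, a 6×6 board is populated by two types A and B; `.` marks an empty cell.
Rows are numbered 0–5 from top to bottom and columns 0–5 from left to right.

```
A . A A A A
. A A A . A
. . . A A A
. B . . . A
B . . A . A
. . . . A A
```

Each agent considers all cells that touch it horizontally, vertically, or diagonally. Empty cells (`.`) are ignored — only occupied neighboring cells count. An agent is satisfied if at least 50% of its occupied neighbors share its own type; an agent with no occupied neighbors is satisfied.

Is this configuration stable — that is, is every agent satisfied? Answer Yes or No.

Yes

(0,0)A 1/1 ✓
(0,2)A 4/4 ✓
(0,3)A 4/4 ✓
(0,4)A 4/4 ✓
(0,5)A 2/2 ✓
(1,1)A 3/3 ✓
(1,2)A 5/5 ✓
(1,3)A 6/6 ✓
(1,5)A 4/4 ✓
(2,3)A 3/3 ✓
(2,4)A 5/5 ✓
(2,5)A 3/3 ✓
(3,1)B 1/1 ✓
(3,5)A 3/3 ✓
(4,0)B 1/1 ✓
(4,3)A 1/1 ✓
(4,5)A 3/3 ✓
(5,4)A 3/3 ✓
(5,5)A 2/2 ✓
All meet the threshold, so the configuration is stable.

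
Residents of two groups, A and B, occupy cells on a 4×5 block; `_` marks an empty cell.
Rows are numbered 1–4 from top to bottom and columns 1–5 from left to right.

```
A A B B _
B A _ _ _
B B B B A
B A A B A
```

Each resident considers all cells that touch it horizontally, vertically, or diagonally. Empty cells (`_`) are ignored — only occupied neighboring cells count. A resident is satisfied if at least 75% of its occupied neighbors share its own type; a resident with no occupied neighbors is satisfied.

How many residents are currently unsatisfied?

15

Row 1: (1,1)A 2/3 ✗ · (1,2)A 2/4 ✗ · (1,3)B 1/3 ✗ · (1,4)B 1/1 ✓
Row 2: (2,1)B 2/5 ✗ · (2,2)A 2/7 ✗
Row 3: (3,1)B 3/5 ✗ · (3,2)B 4/7 ✗ · (3,3)B 3/6 ✗ · (3,4)B 2/5 ✗ · (3,5)A 1/3 ✗
Row 4: (4,1)B 2/3 ✗ · (4,2)A 1/5 ✗ · (4,3)A 1/5 ✗ · (4,4)B 2/5 ✗ · (4,5)A 1/3 ✗
Unsatisfied: (1,1), (1,2), (1,3), (2,1), (2,2), (3,1), (3,2), (3,3), (3,4), (3,5), (4,1), (4,2), (4,3), (4,4), (4,5) — 15 in total.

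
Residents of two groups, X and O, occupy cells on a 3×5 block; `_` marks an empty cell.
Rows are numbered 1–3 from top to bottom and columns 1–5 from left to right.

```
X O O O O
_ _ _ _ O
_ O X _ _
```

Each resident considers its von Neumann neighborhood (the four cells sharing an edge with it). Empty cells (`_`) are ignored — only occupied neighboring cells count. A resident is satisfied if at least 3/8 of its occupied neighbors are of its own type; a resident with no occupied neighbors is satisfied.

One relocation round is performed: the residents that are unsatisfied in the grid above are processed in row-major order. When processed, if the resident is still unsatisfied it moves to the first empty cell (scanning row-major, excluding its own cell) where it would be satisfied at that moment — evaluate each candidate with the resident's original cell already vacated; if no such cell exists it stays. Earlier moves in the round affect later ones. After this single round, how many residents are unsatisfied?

Initially unsatisfied (in order): (1,1), (3,2), (3,3).
  (1,1) → (2,1).
  (3,2) → (1,1).
  (3,3): now satisfied by earlier moves; stays.
Resulting grid:
O O O O O
X _ _ _ O
_ _ X _ _
Unsatisfied now: (2,1).

1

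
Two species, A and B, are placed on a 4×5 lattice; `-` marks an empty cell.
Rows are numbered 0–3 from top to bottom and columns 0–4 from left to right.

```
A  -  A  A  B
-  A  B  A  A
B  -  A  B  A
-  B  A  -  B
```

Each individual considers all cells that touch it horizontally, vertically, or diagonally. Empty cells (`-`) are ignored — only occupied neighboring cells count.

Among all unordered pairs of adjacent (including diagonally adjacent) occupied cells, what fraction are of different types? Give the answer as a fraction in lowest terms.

Scan each occupied cell's neighbors to the right and below (and the two forward diagonals) so each pair is counted once.
Row 0: A(0,0)–A(1,1)= A(0,2)–A(0,3)= A(0,2)–B(1,2)≠ A(0,2)–A(1,3)= A(0,2)–A(1,1)= A(0,3)–B(0,4)≠ A(0,3)–A(1,3)= A(0,3)–A(1,4)= A(0,3)–B(1,2)≠ B(0,4)–A(1,4)≠ B(0,4)–A(1,3)≠  → 5/11 unlike.
Row 1: A(1,1)–B(1,2)≠ A(1,1)–A(2,2)= A(1,1)–B(2,0)≠ B(1,2)–A(1,3)≠ B(1,2)–A(2,2)≠ B(1,2)–B(2,3)= A(1,3)–A(1,4)= A(1,3)–B(2,3)≠ A(1,3)–A(2,4)= A(1,3)–A(2,2)= A(1,4)–A(2,4)= A(1,4)–B(2,3)≠  → 6/12 unlike.
Row 2: B(2,0)–B(3,1)= A(2,2)–B(2,3)≠ A(2,2)–A(3,2)= A(2,2)–B(3,1)≠ B(2,3)–A(2,4)≠ B(2,3)–B(3,4)= B(2,3)–A(3,2)≠ A(2,4)–B(3,4)≠  → 5/8 unlike.
Row 3: B(3,1)–A(3,2)≠  → 1/1 unlike.
Total adjacent occupied pairs: 32; unlike-type pairs: 17.
17/32 is already in lowest terms.

17/32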